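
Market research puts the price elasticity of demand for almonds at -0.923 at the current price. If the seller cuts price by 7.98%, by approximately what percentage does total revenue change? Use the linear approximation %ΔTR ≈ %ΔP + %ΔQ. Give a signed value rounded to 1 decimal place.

%ΔQ ≈ Ed × %ΔP = (-0.923) × (-7.98%) = +7.3655%
%ΔTR ≈ %ΔP + %ΔQ = (-7.98%) + (+7.3655%) = -0.6145%

-0.6%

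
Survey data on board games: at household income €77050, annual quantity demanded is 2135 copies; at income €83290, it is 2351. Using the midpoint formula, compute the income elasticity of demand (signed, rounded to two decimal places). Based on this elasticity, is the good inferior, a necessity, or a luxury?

1.24; luxury

%ΔQ = (2351 − 2135)/[( 2135 + 2351)/2] = 216/2243 = 0.096299…
%ΔIncome = (83290 − 77050)/[( 77050 + 83290)/2] = 6240/80170 = 0.077834…
E_income = (216/2243) / (6240/80170) = 1.2372…
E_income > 1 ⇒ normal good, luxury.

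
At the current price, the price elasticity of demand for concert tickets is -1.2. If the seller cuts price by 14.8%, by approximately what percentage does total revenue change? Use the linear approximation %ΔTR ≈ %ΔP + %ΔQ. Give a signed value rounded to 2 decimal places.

+2.96%

%ΔQ ≈ Ed × %ΔP = (-1.2) × (-14.8%) = +17.7600%
%ΔTR ≈ %ΔP + %ΔQ = (-14.8%) + (+17.7600%) = +2.9600%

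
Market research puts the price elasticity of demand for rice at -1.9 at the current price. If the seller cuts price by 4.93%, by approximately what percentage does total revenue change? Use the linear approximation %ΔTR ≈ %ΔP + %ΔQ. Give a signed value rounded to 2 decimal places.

+4.44%

%ΔQ ≈ Ed × %ΔP = (-1.9) × (-4.93%) = +9.3670%
%ΔTR ≈ %ΔP + %ΔQ = (-4.93%) + (+9.3670%) = +4.4370%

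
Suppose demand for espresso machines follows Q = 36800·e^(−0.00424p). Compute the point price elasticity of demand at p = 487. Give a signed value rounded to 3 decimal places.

-2.065

dQ/dp = −0.00424·Q = -19.7901. At p = 487, Q = 4667.47.
Ed = (dQ/dp)·(p/Q) = (-19.7901) × (487/4667.47) = -2.06488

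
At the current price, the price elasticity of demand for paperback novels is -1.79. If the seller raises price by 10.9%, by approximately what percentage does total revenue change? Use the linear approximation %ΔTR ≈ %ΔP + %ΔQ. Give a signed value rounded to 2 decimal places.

%ΔQ ≈ Ed × %ΔP = (-1.79) × (+10.9%) = -19.5110%
%ΔTR ≈ %ΔP + %ΔQ = (+10.9%) + (-19.5110%) = -8.6110%

-8.61%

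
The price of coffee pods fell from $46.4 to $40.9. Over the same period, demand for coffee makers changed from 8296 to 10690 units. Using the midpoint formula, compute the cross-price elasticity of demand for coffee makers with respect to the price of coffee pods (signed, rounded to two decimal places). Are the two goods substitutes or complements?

-2.00; complements

%ΔQ_{coffee makers} = (10690 − 8296)/avg = 2394/9493 = 0.252185…
%ΔP_{coffee pods} = (40.9 − 46.4)/avg = -5.5/43.65 = -0.126002…
E_cross = (2394/9493) / (-5.5/43.65) = -2.0014…
E_cross < 0 ⇒ the goods are complements.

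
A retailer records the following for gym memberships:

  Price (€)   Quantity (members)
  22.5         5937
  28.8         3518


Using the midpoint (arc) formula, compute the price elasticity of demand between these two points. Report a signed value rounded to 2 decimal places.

-2.08

%ΔQ = (3518 − 5937) / [(5937 + 3518)/2] = -2419/4727.5 = -0.511686…
%ΔP = (28.8 − 22.5) / [(22.5 + 28.8)/2] = 6.3/25.65 = 0.245614…
Arc Ed = %ΔQ / %ΔP = (-2419/4727.5) / (6.3/25.65) = -2.0832…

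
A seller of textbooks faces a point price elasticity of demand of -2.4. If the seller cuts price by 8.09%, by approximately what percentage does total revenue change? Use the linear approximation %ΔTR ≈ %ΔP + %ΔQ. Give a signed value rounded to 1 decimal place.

+11.3%

%ΔQ ≈ Ed × %ΔP = (-2.4) × (-8.09%) = +19.4160%
%ΔTR ≈ %ΔP + %ΔQ = (-8.09%) + (+19.4160%) = +11.3260%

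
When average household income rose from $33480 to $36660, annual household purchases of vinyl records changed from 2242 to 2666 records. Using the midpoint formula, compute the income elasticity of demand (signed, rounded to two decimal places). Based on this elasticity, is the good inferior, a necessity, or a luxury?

%ΔQ = (2666 − 2242)/[( 2242 + 2666)/2] = 424/2454 = 0.172779…
%ΔIncome = (36660 − 33480)/[( 33480 + 36660)/2] = 3180/35070 = 0.090675…
E_income = (424/2454) / (3180/35070) = 1.9054…
E_income > 1 ⇒ normal good, luxury.

1.91; luxury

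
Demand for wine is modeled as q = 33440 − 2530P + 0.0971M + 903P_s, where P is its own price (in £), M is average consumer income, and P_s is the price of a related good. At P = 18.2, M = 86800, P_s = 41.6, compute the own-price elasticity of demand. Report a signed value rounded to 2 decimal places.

-1.38

At the given values, q = 33440 − 2530(18.2) + 0.0971(86800) + 903(41.6) = 33387.08.
∂q/∂P = −2530.
E = (-2530) × (18.2/33387.08) = -1.3791…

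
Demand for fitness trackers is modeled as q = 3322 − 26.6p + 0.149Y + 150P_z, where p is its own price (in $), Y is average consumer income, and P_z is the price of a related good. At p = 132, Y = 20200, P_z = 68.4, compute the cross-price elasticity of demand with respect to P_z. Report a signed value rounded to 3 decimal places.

0.784

At the given values, q = 3322 − 26.6(132) + 0.149(20200) + 150(68.4) = 13080.6.
∂q/∂P_z = 150.
E = (150) × (68.4/13080.6) = 0.78436…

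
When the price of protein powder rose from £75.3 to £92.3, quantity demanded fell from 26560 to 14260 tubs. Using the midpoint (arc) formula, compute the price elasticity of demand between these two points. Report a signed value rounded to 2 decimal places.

%ΔQ = (14260 − 26560) / [(26560 + 14260)/2] = -12300/20410 = -0.602645…
%ΔP = (92.3 − 75.3) / [(75.3 + 92.3)/2] = 17/83.8 = 0.202863…
Arc Ed = %ΔQ / %ΔP = (-12300/20410) / (17/83.8) = -2.9706…

-2.97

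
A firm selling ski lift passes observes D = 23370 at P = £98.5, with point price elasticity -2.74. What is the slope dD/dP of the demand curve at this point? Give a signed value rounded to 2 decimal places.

Ed = (dD/dP)·(P/D) ⇒ dD/dP = Ed·D/P = (-2.74)·23370/98.5 = -650.0893…

-650.09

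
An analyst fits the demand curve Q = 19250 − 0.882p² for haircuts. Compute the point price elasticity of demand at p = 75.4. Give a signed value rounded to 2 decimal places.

-0.70

dQ/dp = −2·0.882·p = -133.0056. At p = 75.4, Q = 14235.68888.
Ed = (dQ/dp)·(p/Q) = (-133.0056) × (75.4/14235.68888) = -0.7044…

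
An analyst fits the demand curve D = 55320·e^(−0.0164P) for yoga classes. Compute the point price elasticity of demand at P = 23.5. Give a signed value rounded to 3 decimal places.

-0.385

dD/dP = −0.0164·D = -617.091. At P = 23.5, D = 37627.5.
Ed = (dD/dP)·(P/D) = (-617.091) × (23.5/37627.5) = -0.3854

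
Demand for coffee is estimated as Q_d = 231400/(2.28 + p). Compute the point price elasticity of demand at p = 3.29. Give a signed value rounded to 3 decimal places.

-0.591

dQ_d/dp = −231400/(2.28 + p)² = -7458.53. At p = 3.29, Q_d = 41544.
Ed = (dQ_d/dp)·(p/Q_d) = (-7458.53) × (3.29/41544) = -0.59066…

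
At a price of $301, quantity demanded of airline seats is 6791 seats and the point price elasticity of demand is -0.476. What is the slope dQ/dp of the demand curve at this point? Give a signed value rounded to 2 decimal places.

-10.74

Ed = (dQ/dp)·(p/Q) ⇒ dQ/dp = Ed·Q/p = (-0.476)·6791/301 = -10.7392…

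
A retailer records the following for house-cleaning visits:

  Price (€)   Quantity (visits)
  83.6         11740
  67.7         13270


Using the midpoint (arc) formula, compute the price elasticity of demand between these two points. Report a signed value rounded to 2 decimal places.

%ΔQ = (13270 − 11740) / [(11740 + 13270)/2] = 1530/12505 = 0.122351…
%ΔP = (67.7 − 83.6) / [(83.6 + 67.7)/2] = -15.9/75.65 = -0.210178…
Arc Ed = %ΔQ / %ΔP = (1530/12505) / (-15.9/75.65) = -0.5821…

-0.58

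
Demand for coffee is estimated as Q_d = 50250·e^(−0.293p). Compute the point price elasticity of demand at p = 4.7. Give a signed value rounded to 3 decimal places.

-1.377

dQ_d/dp = −0.293·Q_d = -3714.81. At p = 4.7, Q_d = 12678.5.
Ed = (dQ_d/dp)·(p/Q_d) = (-3714.81) × (4.7/12678.5) = -1.3771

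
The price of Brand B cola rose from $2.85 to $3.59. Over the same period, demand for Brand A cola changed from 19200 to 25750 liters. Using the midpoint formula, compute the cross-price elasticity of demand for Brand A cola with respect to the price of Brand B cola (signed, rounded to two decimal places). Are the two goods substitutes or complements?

1.27; substitutes

%ΔQ_{Brand A cola} = (25750 − 19200)/avg = 6550/22475 = 0.291434…
%ΔP_{Brand B cola} = (3.59 − 2.85)/avg = 0.74/3.22 = 0.229813…
E_cross = (6550/22475) / (0.74/3.22) = 1.2681…
E_cross > 0 ⇒ the goods are substitutes.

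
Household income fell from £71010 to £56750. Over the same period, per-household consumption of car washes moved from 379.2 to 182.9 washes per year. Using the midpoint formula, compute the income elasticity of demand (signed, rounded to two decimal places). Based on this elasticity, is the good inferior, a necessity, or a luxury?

3.13; luxury

%ΔQ = (182.9 − 379.2)/[( 379.2 + 182.9)/2] = -196.3/281.05 = -0.698452…
%ΔIncome = (56750 − 71010)/[( 71010 + 56750)/2] = -14260/63880 = -0.223231…
E_income = (-196.3/281.05) / (-14260/63880) = 3.1288…
E_income > 1 ⇒ normal good, luxury.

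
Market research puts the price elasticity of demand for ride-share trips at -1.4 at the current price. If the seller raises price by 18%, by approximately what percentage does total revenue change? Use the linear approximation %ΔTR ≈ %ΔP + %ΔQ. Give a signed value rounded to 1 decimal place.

%ΔQ ≈ Ed × %ΔP = (-1.4) × (+18%) = -25.2000%
%ΔTR ≈ %ΔP + %ΔQ = (+18%) + (-25.2000%) = -7.2000%

-7.2%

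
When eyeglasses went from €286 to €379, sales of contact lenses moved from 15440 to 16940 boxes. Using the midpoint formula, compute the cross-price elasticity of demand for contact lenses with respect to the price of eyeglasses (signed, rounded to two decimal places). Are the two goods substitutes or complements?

%ΔQ_{contact lenses} = (16940 − 15440)/avg = 1500/16190 = 0.092649…
%ΔP_{eyeglasses} = (379 − 286)/avg = 93/332.5 = 0.279699…
E_cross = (1500/16190) / (93/332.5) = 0.3312…
E_cross > 0 ⇒ the goods are substitutes.

0.33; substitutes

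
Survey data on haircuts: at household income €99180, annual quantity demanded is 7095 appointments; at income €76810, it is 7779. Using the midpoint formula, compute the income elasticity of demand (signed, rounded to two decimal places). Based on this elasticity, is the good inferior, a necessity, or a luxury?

%ΔQ = (7779 − 7095)/[( 7095 + 7779)/2] = 684/7437 = 0.091972…
%ΔIncome = (76810 − 99180)/[( 99180 + 76810)/2] = -22370/87995 = -0.254218…
E_income = (684/7437) / (-22370/87995) = -0.3617…
E_income < 0 ⇒ inferior good.

-0.36; inferior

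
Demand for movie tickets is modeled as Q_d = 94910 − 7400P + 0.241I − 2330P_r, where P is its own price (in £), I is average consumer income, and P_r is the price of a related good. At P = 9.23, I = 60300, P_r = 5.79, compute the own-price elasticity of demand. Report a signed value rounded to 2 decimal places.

-2.47

At the given values, Q_d = 94910 − 7400(9.23) + 0.241(60300) − 2330(5.79) = 27649.6.
∂Q_d/∂P = −7400.
E = (-7400) × (9.23/27649.6) = -2.4702…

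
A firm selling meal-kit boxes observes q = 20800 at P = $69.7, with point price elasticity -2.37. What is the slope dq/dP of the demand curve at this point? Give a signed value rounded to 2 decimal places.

Ed = (dq/dP)·(P/q) ⇒ dq/dP = Ed·q/P = (-2.37)·20800/69.7 = -707.2596…

-707.26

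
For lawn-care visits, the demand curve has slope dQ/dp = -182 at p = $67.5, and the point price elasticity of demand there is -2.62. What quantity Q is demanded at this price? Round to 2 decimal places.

Ed = (dQ/dp)·(p/Q) ⇒ Q = (dQ/dp)·p/Ed = (-182)·67.5/(-2.62) = 4688.9312…

4688.93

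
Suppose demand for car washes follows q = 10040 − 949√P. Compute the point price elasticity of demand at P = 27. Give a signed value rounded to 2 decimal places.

-0.48

dq/dP = −949/(2√P) = -91.3176. At P = 27, q = 5108.85.
Ed = (dq/dP)·(P/q) = (-91.3176) × (27/5108.85) = -0.4826…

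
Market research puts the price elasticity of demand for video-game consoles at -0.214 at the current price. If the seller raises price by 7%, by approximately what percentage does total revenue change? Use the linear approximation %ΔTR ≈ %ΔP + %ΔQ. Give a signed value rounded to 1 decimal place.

%ΔQ ≈ Ed × %ΔP = (-0.214) × (+7%) = -1.4980%
%ΔTR ≈ %ΔP + %ΔQ = (+7%) + (-1.4980%) = +5.5020%

+5.5%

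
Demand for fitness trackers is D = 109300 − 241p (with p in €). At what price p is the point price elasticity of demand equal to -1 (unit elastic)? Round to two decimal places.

226.76

Ed = −241p/(109300 − 241p). Set this equal to -1:
241p = 1·(109300 − 241p) ⇒ 241p(1 + 1) = 1·109300
p = 1·109300 / (241·2) = 226.7634…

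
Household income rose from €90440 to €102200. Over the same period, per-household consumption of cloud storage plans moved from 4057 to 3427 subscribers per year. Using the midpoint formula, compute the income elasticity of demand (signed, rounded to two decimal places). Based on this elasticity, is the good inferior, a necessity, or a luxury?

-1.38; inferior

%ΔQ = (3427 − 4057)/[( 4057 + 3427)/2] = -630/3742 = -0.168359…
%ΔIncome = (102200 − 90440)/[( 90440 + 102200)/2] = 11760/96320 = 0.122093…
E_income = (-630/3742) / (11760/96320) = -1.3789…
E_income < 0 ⇒ inferior good.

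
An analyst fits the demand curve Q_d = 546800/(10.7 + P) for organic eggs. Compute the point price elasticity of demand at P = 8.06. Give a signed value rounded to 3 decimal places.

-0.430

dQ_d/dP = −546800/(10.7 + P)² = -1553.68. At P = 8.06, Q_d = 29147.1.
Ed = (dQ_d/dP)·(P/Q_d) = (-1553.68) × (8.06/29147.1) = -0.42963…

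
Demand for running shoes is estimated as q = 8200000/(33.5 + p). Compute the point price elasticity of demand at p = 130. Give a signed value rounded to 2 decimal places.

-0.80

dq/dp = −8200000/(33.5 + p)² = -306.746. At p = 130, q = 50152.9.
Ed = (dq/dp)·(p/q) = (-306.746) × (130/50152.9) = -0.7951…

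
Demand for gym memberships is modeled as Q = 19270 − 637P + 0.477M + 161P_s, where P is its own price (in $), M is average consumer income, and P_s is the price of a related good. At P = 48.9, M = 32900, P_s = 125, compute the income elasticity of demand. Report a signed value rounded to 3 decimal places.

0.656

At the given values, Q = 19270 − 637(48.9) + 0.477(32900) + 161(125) = 23939.
∂Q/∂M = 0.477.
E = (0.477) × (32900/23939) = 0.65555…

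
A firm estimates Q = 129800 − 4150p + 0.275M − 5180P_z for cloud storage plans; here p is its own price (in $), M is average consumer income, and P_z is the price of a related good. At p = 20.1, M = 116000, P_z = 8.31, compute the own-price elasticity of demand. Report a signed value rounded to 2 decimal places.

-2.37

At the given values, Q = 129800 − 4150(20.1) + 0.275(116000) − 5180(8.31) = 35239.2.
∂Q/∂p = −4150.
E = (-4150) × (20.1/35239.2) = -2.3671…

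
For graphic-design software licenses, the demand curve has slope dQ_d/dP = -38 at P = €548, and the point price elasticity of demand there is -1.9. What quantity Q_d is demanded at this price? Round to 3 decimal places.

Ed = (dQ_d/dP)·(P/Q_d) ⇒ Q_d = (dQ_d/dP)·P/Ed = (-38)·548/(-1.9) = 10960

10960.000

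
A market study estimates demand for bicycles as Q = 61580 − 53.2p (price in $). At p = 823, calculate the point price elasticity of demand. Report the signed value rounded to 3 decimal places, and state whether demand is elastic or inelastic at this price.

-2.460; elastic

dQ/dp = −53.2. At p = 823, Q = 61580 − 53.2(823) = 17796.4.
Ed = (dQ/dp)·(p/Q) = −53.2 × (823/17796.4) = -2.46025…
|Ed| = 2.460 > 1, so demand is elastic.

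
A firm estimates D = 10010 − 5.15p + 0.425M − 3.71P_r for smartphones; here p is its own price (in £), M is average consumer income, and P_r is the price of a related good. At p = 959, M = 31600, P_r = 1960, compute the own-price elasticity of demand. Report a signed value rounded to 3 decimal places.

At the given values, D = 10010 − 5.15(959) + 0.425(31600) − 3.71(1960) = 11229.55.
∂D/∂p = −5.15.
E = (-5.15) × (959/11229.55) = -0.43980…

-0.440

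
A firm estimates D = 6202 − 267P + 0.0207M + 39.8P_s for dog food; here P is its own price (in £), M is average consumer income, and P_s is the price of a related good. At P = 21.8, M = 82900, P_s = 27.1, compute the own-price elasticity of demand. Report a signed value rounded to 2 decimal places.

At the given values, D = 6202 − 267(21.8) + 0.0207(82900) + 39.8(27.1) = 3176.01.
∂D/∂P = −267.
E = (-267) × (21.8/3176.01) = -1.8326…

-1.83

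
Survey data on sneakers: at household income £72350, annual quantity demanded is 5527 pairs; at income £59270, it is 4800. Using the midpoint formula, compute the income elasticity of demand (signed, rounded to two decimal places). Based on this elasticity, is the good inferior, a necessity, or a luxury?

0.71; necessity

%ΔQ = (4800 − 5527)/[( 5527 + 4800)/2] = -727/5163.5 = -0.140795…
%ΔIncome = (59270 − 72350)/[( 72350 + 59270)/2] = -13080/65810 = -0.198753…
E_income = (-727/5163.5) / (-13080/65810) = 0.7083…
0 < E_income < 1 ⇒ normal good, necessity.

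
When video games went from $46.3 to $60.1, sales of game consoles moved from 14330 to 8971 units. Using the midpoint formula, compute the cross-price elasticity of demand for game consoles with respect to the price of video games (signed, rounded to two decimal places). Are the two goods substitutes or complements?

-1.77; complements

%ΔQ_{game consoles} = (8971 − 14330)/avg = -5359/11650.5 = -0.459980…
%ΔP_{video games} = (60.1 − 46.3)/avg = 13.8/53.2 = 0.259398…
E_cross = (-5359/11650.5) / (13.8/53.2) = -1.7732…
E_cross < 0 ⇒ the goods are complements.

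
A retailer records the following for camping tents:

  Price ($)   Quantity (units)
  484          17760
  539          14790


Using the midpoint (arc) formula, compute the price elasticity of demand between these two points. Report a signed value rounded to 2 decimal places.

-1.70

%ΔQ = (14790 − 17760) / [(17760 + 14790)/2] = -2970/16275 = -0.182488…
%ΔP = (539 − 484) / [(484 + 539)/2] = 55/511.5 = 0.107526…
Arc Ed = %ΔQ / %ΔP = (-2970/16275) / (55/511.5) = -1.6971…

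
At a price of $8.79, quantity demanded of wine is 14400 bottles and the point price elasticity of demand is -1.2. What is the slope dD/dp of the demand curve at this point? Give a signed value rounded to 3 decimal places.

-1965.870

Ed = (dD/dp)·(p/D) ⇒ dD/dp = Ed·D/p = (-1.2)·14400/8.79 = -1965.87030…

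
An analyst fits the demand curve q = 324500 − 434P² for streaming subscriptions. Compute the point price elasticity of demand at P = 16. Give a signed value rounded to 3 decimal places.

dq/dP = −2·434·P = -13888. At P = 16, q = 213396.
Ed = (dq/dP)·(P/q) = (-13888) × (16/213396) = -1.04129…

-1.041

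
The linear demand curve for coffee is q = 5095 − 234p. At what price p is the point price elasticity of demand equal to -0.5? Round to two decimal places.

7.26

Ed = −234p/(5095 − 234p). Set this equal to -0.5:
234p = 0.5·(5095 − 234p) ⇒ 234p(1 + 0.5) = 0.5·5095
p = 0.5·5095 / (234·1.5) = 7.2578…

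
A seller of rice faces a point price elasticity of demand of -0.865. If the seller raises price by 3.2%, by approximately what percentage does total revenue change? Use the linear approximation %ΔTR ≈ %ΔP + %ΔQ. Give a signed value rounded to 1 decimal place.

%ΔQ ≈ Ed × %ΔP = (-0.865) × (+3.2%) = -2.7680%
%ΔTR ≈ %ΔP + %ΔQ = (+3.2%) + (-2.7680%) = +0.4320%

+0.4%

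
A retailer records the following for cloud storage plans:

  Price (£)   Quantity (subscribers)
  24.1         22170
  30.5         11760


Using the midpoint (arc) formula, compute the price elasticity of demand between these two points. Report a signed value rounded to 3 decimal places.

-2.617

%ΔQ = (11760 − 22170) / [(22170 + 11760)/2] = -10410/16965 = -0.613616…
%ΔP = (30.5 − 24.1) / [(24.1 + 30.5)/2] = 6.4/27.3 = 0.234432…
Arc Ed = %ΔQ / %ΔP = (-10410/16965) / (6.4/27.3) = -2.61745…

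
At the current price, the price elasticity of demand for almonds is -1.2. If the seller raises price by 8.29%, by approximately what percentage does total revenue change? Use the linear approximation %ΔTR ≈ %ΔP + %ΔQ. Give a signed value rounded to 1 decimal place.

%ΔQ ≈ Ed × %ΔP = (-1.2) × (+8.29%) = -9.9480%
%ΔTR ≈ %ΔP + %ΔQ = (+8.29%) + (-9.9480%) = -1.6580%

-1.7%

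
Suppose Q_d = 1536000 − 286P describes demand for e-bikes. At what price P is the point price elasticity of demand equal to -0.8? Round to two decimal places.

2386.95

Ed = −286P/(1536000 − 286P). Set this equal to -0.8:
286P = 0.8·(1536000 − 286P) ⇒ 286P(1 + 0.8) = 0.8·1536000
P = 0.8·1536000 / (286·1.8) = 2386.9463…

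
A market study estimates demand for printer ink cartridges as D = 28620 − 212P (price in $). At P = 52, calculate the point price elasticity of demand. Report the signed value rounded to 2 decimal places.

-0.63

dD/dP = −212. At P = 52, D = 28620 − 212(52) = 17596.
Ed = (dD/dP)·(P/D) = −212 × (52/17596) = -0.6265…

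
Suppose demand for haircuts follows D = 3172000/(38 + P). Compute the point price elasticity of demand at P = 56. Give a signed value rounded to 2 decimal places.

dD/dP = −3172000/(38 + P)² = -358.986. At P = 56, D = 33744.7.
Ed = (dD/dP)·(P/D) = (-358.986) × (56/33744.7) = -0.5957…

-0.60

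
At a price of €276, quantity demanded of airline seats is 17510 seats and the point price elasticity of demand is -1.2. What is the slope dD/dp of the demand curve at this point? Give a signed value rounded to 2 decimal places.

-76.13

Ed = (dD/dp)·(p/D) ⇒ dD/dp = Ed·D/p = (-1.2)·17510/276 = -76.1304…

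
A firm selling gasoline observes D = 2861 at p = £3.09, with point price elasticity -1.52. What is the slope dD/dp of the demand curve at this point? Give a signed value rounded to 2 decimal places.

Ed = (dD/dp)·(p/D) ⇒ dD/dp = Ed·D/p = (-1.52)·2861/3.09 = -1407.3527…

-1407.35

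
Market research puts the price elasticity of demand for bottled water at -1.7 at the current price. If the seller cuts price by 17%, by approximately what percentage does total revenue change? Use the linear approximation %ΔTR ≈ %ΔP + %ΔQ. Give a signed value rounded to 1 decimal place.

+11.9%

%ΔQ ≈ Ed × %ΔP = (-1.7) × (-17%) = +28.9000%
%ΔTR ≈ %ΔP + %ΔQ = (-17%) + (+28.9000%) = +11.9000%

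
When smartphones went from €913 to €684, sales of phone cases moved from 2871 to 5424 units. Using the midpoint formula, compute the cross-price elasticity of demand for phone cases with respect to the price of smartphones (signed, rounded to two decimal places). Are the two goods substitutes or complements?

%ΔQ_{phone cases} = (5424 − 2871)/avg = 2553/4147.5 = 0.615551…
%ΔP_{smartphones} = (684 − 913)/avg = -229/798.5 = -0.286787…
E_cross = (2553/4147.5) / (-229/798.5) = -2.1463…
E_cross < 0 ⇒ the goods are complements.

-2.15; complements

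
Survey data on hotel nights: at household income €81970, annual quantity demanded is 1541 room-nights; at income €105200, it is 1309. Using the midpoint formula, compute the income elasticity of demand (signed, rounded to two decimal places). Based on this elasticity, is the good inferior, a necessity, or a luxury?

%ΔQ = (1309 − 1541)/[( 1541 + 1309)/2] = -232/1425 = -0.162807…
%ΔIncome = (105200 − 81970)/[( 81970 + 105200)/2] = 23230/93585 = 0.248223…
E_income = (-232/1425) / (23230/93585) = -0.6558…
E_income < 0 ⇒ inferior good.

-0.66; inferior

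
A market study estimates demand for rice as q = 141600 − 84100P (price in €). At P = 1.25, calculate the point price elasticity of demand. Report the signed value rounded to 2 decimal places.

dq/dP = −84100. At P = 1.25, q = 141600 − 84100(1.25) = 36475.
Ed = (dq/dP)·(P/q) = −84100 × (1.25/36475) = -2.8821…

-2.88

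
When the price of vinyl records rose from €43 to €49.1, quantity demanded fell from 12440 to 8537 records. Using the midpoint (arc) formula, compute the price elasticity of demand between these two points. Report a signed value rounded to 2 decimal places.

-2.81

%ΔQ = (8537 − 12440) / [(12440 + 8537)/2] = -3903/10488.5 = -0.372121…
%ΔP = (49.1 − 43) / [(43 + 49.1)/2] = 6.1/46.05 = 0.132464…
Arc Ed = %ΔQ / %ΔP = (-3903/10488.5) / (6.1/46.05) = -2.8092…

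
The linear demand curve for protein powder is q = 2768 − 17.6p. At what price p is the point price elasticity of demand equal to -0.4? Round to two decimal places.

44.94

Ed = −17.6p/(2768 − 17.6p). Set this equal to -0.4:
17.6p = 0.4·(2768 − 17.6p) ⇒ 17.6p(1 + 0.4) = 0.4·2768
p = 0.4·2768 / (17.6·1.4) = 44.9350…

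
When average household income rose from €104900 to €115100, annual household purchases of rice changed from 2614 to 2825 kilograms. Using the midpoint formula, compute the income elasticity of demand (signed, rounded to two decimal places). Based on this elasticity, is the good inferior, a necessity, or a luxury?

%ΔQ = (2825 − 2614)/[( 2614 + 2825)/2] = 211/2719.5 = 0.077587…
%ΔIncome = (115100 − 104900)/[( 104900 + 115100)/2] = 10200/110000 = 0.092727…
E_income = (211/2719.5) / (10200/110000) = 0.8367…
0 < E_income < 1 ⇒ normal good, necessity.

0.84; necessity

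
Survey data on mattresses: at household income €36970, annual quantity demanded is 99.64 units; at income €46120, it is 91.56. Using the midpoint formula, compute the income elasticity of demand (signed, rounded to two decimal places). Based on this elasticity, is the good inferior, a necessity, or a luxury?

%ΔQ = (91.56 − 99.64)/[( 99.64 + 91.56)/2] = -8.08/95.6 = -0.084518…
%ΔIncome = (46120 − 36970)/[( 36970 + 46120)/2] = 9150/41545 = 0.220243…
E_income = (-8.08/95.6) / (9150/41545) = -0.3837…
E_income < 0 ⇒ inferior good.

-0.38; inferior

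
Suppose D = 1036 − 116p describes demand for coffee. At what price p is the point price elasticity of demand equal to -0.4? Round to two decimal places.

2.55

Ed = −116p/(1036 − 116p). Set this equal to -0.4:
116p = 0.4·(1036 − 116p) ⇒ 116p(1 + 0.4) = 0.4·1036
p = 0.4·1036 / (116·1.4) = 2.5517…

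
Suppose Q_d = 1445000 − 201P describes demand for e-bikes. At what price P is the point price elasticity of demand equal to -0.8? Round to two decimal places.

Ed = −201P/(1445000 − 201P). Set this equal to -0.8:
201P = 0.8·(1445000 − 201P) ⇒ 201P(1 + 0.8) = 0.8·1445000
P = 0.8·1445000 / (201·1.8) = 3195.1354…

3195.14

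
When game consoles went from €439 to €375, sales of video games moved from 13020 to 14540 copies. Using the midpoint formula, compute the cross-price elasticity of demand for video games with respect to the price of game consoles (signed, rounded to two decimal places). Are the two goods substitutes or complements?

%ΔQ_{video games} = (14540 − 13020)/avg = 1520/13780 = 0.110304…
%ΔP_{game consoles} = (375 − 439)/avg = -64/407 = -0.157248…
E_cross = (1520/13780) / (-64/407) = -0.7014…
E_cross < 0 ⇒ the goods are complements.

-0.70; complements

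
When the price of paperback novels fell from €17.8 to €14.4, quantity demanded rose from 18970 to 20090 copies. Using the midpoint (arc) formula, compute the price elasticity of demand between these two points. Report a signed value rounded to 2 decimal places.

-0.27

%ΔQ = (20090 − 18970) / [(18970 + 20090)/2] = 1120/19530 = 0.057347…
%ΔP = (14.4 − 17.8) / [(17.8 + 14.4)/2] = -3.4/16.1 = -0.211180…
Arc Ed = %ΔQ / %ΔP = (1120/19530) / (-3.4/16.1) = -0.2715…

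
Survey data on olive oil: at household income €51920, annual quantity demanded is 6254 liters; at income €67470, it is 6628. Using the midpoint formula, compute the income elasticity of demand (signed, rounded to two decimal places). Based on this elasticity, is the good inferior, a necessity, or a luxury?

%ΔQ = (6628 − 6254)/[( 6254 + 6628)/2] = 374/6441 = 0.058065…
%ΔIncome = (67470 − 51920)/[( 51920 + 67470)/2] = 15550/59695 = 0.260490…
E_income = (374/6441) / (15550/59695) = 0.2229…
0 < E_income < 1 ⇒ normal good, necessity.

0.22; necessity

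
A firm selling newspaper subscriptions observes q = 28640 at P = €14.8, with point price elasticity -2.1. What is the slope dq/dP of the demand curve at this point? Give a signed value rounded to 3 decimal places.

Ed = (dq/dP)·(P/q) ⇒ dq/dP = Ed·q/P = (-2.1)·28640/14.8 = -4063.78378…

-4063.784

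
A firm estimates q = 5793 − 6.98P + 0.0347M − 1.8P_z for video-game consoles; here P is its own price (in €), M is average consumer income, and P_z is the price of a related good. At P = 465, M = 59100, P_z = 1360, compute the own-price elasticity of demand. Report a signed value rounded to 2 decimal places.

At the given values, q = 5793 − 6.98(465) + 0.0347(59100) − 1.8(1360) = 2150.07.
∂q/∂P = −6.98.
E = (-6.98) × (465/2150.07) = -1.5095…

-1.51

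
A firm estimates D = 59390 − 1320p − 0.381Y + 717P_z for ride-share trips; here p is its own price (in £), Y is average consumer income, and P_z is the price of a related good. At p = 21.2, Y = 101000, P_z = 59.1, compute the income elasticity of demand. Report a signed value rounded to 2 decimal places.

At the given values, D = 59390 − 1320(21.2) − 0.381(101000) + 717(59.1) = 35299.7.
∂D/∂Y = -0.381.
E = (-0.381) × (101000/35299.7) = -1.0901…

-1.09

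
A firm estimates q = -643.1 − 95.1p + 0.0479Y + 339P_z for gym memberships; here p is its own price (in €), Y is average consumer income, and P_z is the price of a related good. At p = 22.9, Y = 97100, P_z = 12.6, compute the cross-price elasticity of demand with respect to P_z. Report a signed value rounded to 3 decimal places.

At the given values, q = -643.1 − 95.1(22.9) + 0.0479(97100) + 339(12.6) = 6101.6.
∂q/∂P_z = 339.
E = (339) × (12.6/6101.6) = 0.70004…

0.700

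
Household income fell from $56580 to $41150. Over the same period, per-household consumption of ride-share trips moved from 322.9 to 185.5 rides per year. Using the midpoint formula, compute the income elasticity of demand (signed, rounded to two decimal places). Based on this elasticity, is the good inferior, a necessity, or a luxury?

1.71; luxury

%ΔQ = (185.5 − 322.9)/[( 322.9 + 185.5)/2] = -137.4/254.2 = -0.540519…
%ΔIncome = (41150 − 56580)/[( 56580 + 41150)/2] = -15430/48865 = -0.315767…
E_income = (-137.4/254.2) / (-15430/48865) = 1.7117…
E_income > 1 ⇒ normal good, luxury.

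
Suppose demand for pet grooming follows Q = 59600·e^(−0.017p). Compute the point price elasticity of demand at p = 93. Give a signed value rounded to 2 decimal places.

dQ/dp = −0.017·Q = -208.485. At p = 93, Q = 12263.8.
Ed = (dQ/dp)·(p/Q) = (-208.485) × (93/12263.8) = -1.581

-1.58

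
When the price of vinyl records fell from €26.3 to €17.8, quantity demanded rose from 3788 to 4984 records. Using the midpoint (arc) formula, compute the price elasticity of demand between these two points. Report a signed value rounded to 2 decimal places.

-0.71

%ΔQ = (4984 − 3788) / [(3788 + 4984)/2] = 1196/4386 = 0.272685…
%ΔP = (17.8 − 26.3) / [(26.3 + 17.8)/2] = -8.5/22.05 = -0.385487…
Arc Ed = %ΔQ / %ΔP = (1196/4386) / (-8.5/22.05) = -0.7073…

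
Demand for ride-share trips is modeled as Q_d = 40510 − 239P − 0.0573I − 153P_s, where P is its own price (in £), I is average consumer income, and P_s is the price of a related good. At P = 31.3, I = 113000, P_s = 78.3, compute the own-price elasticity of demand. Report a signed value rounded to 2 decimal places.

At the given values, Q_d = 40510 − 239(31.3) − 0.0573(113000) − 153(78.3) = 14574.5.
∂Q_d/∂P = −239.
E = (-239) × (31.3/14574.5) = -0.5132…

-0.51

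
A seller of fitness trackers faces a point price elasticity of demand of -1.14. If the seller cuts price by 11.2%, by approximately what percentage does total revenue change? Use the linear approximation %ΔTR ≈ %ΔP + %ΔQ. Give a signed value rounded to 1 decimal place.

%ΔQ ≈ Ed × %ΔP = (-1.14) × (-11.2%) = +12.7680%
%ΔTR ≈ %ΔP + %ΔQ = (-11.2%) + (+12.7680%) = +1.5680%

+1.6%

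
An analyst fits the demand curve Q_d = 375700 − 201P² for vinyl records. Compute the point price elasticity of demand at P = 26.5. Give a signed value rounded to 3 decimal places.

-1.204

dQ_d/dP = −2·201·P = -10653. At P = 26.5, Q_d = 234547.75.
Ed = (dQ_d/dP)·(P/Q_d) = (-10653) × (26.5/234547.75) = -1.20361…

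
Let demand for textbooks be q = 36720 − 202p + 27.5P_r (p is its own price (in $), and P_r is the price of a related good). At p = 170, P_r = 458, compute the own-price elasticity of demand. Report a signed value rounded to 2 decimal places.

At the given values, q = 36720 − 202(170) + 27.5(458) = 14975.
∂q/∂p = −202.
E = (-202) × (170/14975) = -2.2931…

-2.29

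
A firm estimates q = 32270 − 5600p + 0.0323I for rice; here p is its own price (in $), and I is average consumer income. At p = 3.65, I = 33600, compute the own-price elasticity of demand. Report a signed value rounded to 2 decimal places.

-1.58

At the given values, q = 32270 − 5600(3.65) + 0.0323(33600) = 12915.28.
∂q/∂p = −5600.
E = (-5600) × (3.65/12915.28) = -1.5826…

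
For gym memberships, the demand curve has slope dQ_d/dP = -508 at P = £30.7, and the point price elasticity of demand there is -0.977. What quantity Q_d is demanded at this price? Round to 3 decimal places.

15962.743

Ed = (dQ_d/dP)·(P/Q_d) ⇒ Q_d = (dQ_d/dP)·P/Ed = (-508)·30.7/(-0.977) = 15962.74309…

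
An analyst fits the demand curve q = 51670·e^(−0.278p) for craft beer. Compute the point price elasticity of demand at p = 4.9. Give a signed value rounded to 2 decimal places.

-1.36

dq/dp = −0.278·q = -3678.64. At p = 4.9, q = 13232.5.
Ed = (dq/dp)·(p/q) = (-3678.64) × (4.9/13232.5) = -1.3622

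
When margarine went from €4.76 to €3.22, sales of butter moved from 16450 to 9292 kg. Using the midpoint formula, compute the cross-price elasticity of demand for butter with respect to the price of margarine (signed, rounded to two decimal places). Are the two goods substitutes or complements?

%ΔQ_{butter} = (9292 − 16450)/avg = -7158/12871 = -0.556133…
%ΔP_{margarine} = (3.22 − 4.76)/avg = -1.54/3.99 = -0.385964…
E_cross = (-7158/12871) / (-1.54/3.99) = 1.4408…
E_cross > 0 ⇒ the goods are substitutes.

1.44; substitutes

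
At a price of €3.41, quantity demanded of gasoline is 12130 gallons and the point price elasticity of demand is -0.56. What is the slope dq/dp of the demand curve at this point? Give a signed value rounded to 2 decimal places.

Ed = (dq/dp)·(p/q) ⇒ dq/dp = Ed·q/p = (-0.56)·12130/3.41 = -1992.0234…

-1992.02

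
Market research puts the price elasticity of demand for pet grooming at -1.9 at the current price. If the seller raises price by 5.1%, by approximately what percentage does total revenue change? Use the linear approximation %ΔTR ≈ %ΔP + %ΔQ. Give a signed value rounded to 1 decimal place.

-4.6%

%ΔQ ≈ Ed × %ΔP = (-1.9) × (+5.1%) = -9.6900%
%ΔTR ≈ %ΔP + %ΔQ = (+5.1%) + (-9.6900%) = -4.5900%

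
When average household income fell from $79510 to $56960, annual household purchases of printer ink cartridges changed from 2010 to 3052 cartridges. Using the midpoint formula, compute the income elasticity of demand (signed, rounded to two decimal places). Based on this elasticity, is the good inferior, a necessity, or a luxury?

-1.25; inferior

%ΔQ = (3052 − 2010)/[( 2010 + 3052)/2] = 1042/2531 = 0.411694…
%ΔIncome = (56960 − 79510)/[( 79510 + 56960)/2] = -22550/68235 = -0.330475…
E_income = (1042/2531) / (-22550/68235) = -1.2457…
E_income < 0 ⇒ inferior good.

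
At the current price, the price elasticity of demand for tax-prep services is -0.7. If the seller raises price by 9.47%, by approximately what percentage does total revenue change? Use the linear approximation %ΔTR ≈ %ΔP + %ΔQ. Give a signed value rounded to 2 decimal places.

+2.84%

%ΔQ ≈ Ed × %ΔP = (-0.7) × (+9.47%) = -6.6290%
%ΔTR ≈ %ΔP + %ΔQ = (+9.47%) + (-6.6290%) = +2.8410%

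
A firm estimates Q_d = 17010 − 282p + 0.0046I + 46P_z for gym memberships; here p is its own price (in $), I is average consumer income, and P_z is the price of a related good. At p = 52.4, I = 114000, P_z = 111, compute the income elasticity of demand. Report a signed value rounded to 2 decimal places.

0.07

At the given values, Q_d = 17010 − 282(52.4) + 0.0046(114000) + 46(111) = 7863.6.
∂Q_d/∂I = 0.0046.
E = (0.0046) × (114000/7863.6) = 0.0666…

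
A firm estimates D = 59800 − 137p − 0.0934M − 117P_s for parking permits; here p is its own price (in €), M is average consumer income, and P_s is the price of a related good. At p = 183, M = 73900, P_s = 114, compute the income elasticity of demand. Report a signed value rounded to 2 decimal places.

At the given values, D = 59800 − 137(183) − 0.0934(73900) − 117(114) = 14488.74.
∂D/∂M = -0.0934.
E = (-0.0934) × (73900/14488.74) = -0.4763…

-0.48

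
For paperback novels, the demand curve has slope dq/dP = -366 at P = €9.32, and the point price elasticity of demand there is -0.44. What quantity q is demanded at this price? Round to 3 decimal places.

7752.545

Ed = (dq/dP)·(P/q) ⇒ q = (dq/dP)·P/Ed = (-366)·9.32/(-0.44) = 7752.54545…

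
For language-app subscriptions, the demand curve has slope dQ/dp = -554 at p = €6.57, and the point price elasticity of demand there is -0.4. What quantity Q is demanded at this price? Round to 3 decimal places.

9099.450

Ed = (dQ/dp)·(p/Q) ⇒ Q = (dQ/dp)·p/Ed = (-554)·6.57/(-0.4) = 9099.45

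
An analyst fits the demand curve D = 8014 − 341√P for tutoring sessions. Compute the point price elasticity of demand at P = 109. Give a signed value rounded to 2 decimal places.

dD/dP = −341/(2√P) = -16.3309. At P = 109, D = 4453.86.
Ed = (dD/dP)·(P/D) = (-16.3309) × (109/4453.86) = -0.3996…

-0.40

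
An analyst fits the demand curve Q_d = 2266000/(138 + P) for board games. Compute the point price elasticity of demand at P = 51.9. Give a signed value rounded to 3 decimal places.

dQ_d/dP = −2266000/(138 + P)² = -62.8362. At P = 51.9, Q_d = 11932.6.
Ed = (dQ_d/dP)·(P/Q_d) = (-62.8362) × (51.9/11932.6) = -0.27330…

-0.273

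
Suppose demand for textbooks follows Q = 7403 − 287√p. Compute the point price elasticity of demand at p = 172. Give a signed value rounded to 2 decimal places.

-0.52

dQ/dp = −287/(2√p) = -10.9418. At p = 172, Q = 3639.03.
Ed = (dQ/dp)·(p/Q) = (-10.9418) × (172/3639.03) = -0.5171…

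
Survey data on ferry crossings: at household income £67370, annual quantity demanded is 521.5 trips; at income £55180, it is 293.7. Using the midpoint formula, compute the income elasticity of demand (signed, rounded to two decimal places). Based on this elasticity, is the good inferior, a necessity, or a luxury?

%ΔQ = (293.7 − 521.5)/[( 521.5 + 293.7)/2] = -227.8/407.6 = -0.558881…
%ΔIncome = (55180 − 67370)/[( 67370 + 55180)/2] = -12190/61275 = -0.198939…
E_income = (-227.8/407.6) / (-12190/61275) = 2.8093…
E_income > 1 ⇒ normal good, luxury.

2.81; luxury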